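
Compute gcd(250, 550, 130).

250 = 2 × 5^3
550 = 2 × 5^2 × 11
130 = 2 × 5 × 13
gcd(250, 550, 130) = 2 × 5 = 10.

10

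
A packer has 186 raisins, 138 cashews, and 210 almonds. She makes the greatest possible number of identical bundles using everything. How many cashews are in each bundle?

Number of bundles = gcd(186, 138, 210).
186 = 2 × 3 × 31
138 = 2 × 3 × 23
210 = 2 × 3 × 5 × 7
gcd(186, 138, 210) = 2 × 3 = 6.
cashews per bundle = 138 / 6 = 23.

23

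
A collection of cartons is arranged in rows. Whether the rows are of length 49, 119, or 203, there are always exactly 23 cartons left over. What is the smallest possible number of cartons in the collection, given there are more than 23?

N − 23 must be a common multiple of 49, 119, and 203.
49 = 7^2
119 = 7 × 17
203 = 7 × 29
LCM(49, 119, 203) = 7^2 × 17 × 29 = 24157.
Smallest N > 23 is LCM + 23 = 24157 + 23 = 24180.

24180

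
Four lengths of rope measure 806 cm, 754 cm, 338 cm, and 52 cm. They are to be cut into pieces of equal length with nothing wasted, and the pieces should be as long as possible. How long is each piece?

Each piece length must divide every original length, so the longest possible is gcd(806, 754, 338, 52).
806 = 2 × 13 × 31
754 = 2 × 13 × 29
338 = 2 × 13^2
52 = 2^2 × 13
gcd(806, 754, 338, 52) = 2 × 13 = 26.

26 cm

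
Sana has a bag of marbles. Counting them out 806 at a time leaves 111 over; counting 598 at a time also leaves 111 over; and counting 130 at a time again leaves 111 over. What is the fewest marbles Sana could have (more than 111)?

N − 111 must be a common multiple of 806, 598, and 130.
806 = 2 × 13 × 31
598 = 2 × 13 × 23
130 = 2 × 5 × 13
LCM(806, 598, 130) = 2 × 5 × 13 × 23 × 31 = 92690.
Smallest N > 111 is LCM + 111 = 92690 + 111 = 92801.

92801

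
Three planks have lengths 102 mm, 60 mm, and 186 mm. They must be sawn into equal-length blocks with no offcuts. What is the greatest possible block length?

The block length must divide every plank, so the greatest is gcd(102, 60, 186).
102 = 2 × 3 × 17
60 = 2^2 × 3 × 5
186 = 2 × 3 × 31
gcd(102, 60, 186) = 2 × 3 = 6.

6 mm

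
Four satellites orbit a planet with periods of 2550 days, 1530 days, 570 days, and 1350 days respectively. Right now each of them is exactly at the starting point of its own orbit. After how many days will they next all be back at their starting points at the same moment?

436050 days

They coincide at every common multiple of the periods; the first is the LCM.
2550 = 2 × 3 × 5^2 × 17
1530 = 2 × 3^2 × 5 × 17
570 = 2 × 3 × 5 × 19
1350 = 2 × 3^3 × 5^2
LCM(2550, 1530, 570, 1350) = 2 × 3^3 × 5^2 × 17 × 19 = 436050.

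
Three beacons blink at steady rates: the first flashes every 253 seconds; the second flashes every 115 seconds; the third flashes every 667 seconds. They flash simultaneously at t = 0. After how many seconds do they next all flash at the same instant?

36685 seconds

We need the least common multiple of the intervals.
253 = 11 × 23
115 = 5 × 23
667 = 23 × 29
LCM(253, 115, 667) = 5 × 11 × 23 × 29 = 36685.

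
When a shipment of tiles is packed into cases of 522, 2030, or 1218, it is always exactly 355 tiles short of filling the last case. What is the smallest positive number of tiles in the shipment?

Being 355 short of a full case of size k means N ≡ −355 (mod k), i.e. N + 355 is a multiple of each size.
522 = 2 × 3^2 × 29
2030 = 2 × 5 × 7 × 29
1218 = 2 × 3 × 7 × 29
LCM(522, 2030, 1218) = 2 × 3^2 × 5 × 7 × 29 = 18270.
Smallest positive N is 18270 − 355 = 17915.

17915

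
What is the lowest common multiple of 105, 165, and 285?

21945

105 = 3 × 5 × 7
165 = 3 × 5 × 11
285 = 3 × 5 × 19
LCM(105, 165, 285) = 3 × 5 × 7 × 11 × 19 = 21945.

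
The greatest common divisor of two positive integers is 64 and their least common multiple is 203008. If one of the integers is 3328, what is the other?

For two integers, gcd × lcm = product, so the other is (64 × 203008) / 3328 = 12992512 / 3328 = 3904.

3904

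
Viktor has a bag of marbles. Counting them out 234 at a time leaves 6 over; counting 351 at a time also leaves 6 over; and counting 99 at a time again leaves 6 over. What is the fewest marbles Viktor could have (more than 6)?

N − 6 must be a common multiple of 234, 351, and 99.
234 = 2 × 3^2 × 13
351 = 3^3 × 13
99 = 3^2 × 11
LCM(234, 351, 99) = 2 × 3^3 × 11 × 13 = 7722.
Smallest N > 6 is LCM + 6 = 7722 + 6 = 7728.

7728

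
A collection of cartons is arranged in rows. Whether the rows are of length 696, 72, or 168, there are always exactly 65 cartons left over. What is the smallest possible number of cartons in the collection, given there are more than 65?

14681

N − 65 must be a common multiple of 696, 72, and 168.
696 = 2^3 × 3 × 29
72 = 2^3 × 3^2
168 = 2^3 × 3 × 7
LCM(696, 72, 168) = 2^3 × 3^2 × 7 × 29 = 14616.
Smallest N > 65 is LCM + 65 = 14616 + 65 = 14681.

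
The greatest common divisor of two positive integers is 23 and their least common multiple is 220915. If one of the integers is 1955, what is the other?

For two integers, gcd × lcm = product, so the other is (23 × 220915) / 1955 = 5081045 / 1955 = 2599.

2599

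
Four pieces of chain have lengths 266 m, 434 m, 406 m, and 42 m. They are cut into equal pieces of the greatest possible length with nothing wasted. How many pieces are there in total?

82

Piece length = gcd(266, 434, 406, 42).
266 = 2 × 7 × 19
434 = 2 × 7 × 31
406 = 2 × 7 × 29
42 = 2 × 3 × 7
gcd(266, 434, 406, 42) = 2 × 7 = 14.
Total pieces = 266/14 + 434/14 + 406/14 + 42/14 = 19 + 31 + 29 + 3 = 82.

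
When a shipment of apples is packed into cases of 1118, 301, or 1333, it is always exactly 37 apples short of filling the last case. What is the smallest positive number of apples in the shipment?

Being 37 short of a full case of size k means N ≡ −37 (mod k), i.e. N + 37 is a multiple of each size.
1118 = 2 × 13 × 43
301 = 7 × 43
1333 = 31 × 43
LCM(1118, 301, 1333) = 2 × 7 × 13 × 31 × 43 = 242606.
Smallest positive N is 242606 − 37 = 242569.

242569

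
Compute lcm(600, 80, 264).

13200

600 = 2^3 × 3 × 5^2
80 = 2^4 × 5
264 = 2^3 × 3 × 11
LCM(600, 80, 264) = 2^4 × 3 × 5^2 × 11 = 13200.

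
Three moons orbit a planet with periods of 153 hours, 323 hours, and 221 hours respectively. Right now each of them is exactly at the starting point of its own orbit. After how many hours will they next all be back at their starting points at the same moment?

We need the least common multiple of the intervals.
153 = 3^2 × 17
323 = 17 × 19
221 = 13 × 17
LCM(153, 323, 221) = 3^2 × 13 × 17 × 19 = 37791.

37791 hours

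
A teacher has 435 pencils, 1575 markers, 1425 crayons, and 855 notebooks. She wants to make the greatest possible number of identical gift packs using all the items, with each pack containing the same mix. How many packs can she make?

15 packs

The pack count must divide each quantity, so the greatest is gcd(435, 1575, 1425, 855).
435 = 3 × 5 × 29
1575 = 3^2 × 5^2 × 7
1425 = 3 × 5^2 × 19
855 = 3^2 × 5 × 19
gcd(435, 1575, 1425, 855) = 3 × 5 = 15.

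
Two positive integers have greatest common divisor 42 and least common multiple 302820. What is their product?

12718440

For any two positive integers, gcd × lcm = product = 42 × 302820 = 12718440.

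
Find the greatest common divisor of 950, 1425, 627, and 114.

19

950 = 2 × 5^2 × 19
1425 = 3 × 5^2 × 19
627 = 3 × 11 × 19
114 = 2 × 3 × 19
gcd(950, 1425, 627, 114) = 19.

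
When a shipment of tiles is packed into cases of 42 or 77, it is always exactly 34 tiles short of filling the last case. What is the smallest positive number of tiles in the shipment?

428

Being 34 short of a full case of size k means N ≡ −34 (mod k), i.e. N + 34 is a multiple of each size.
42 = 2 × 3 × 7
77 = 7 × 11
LCM(42, 77) = 2 × 3 × 7 × 11 = 462.
Smallest positive N is 462 − 34 = 428.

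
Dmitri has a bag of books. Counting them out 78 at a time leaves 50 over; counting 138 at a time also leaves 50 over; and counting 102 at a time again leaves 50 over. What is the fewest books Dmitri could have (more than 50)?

N − 50 must be a common multiple of 78, 138, and 102.
78 = 2 × 3 × 13
138 = 2 × 3 × 23
102 = 2 × 3 × 17
LCM(78, 138, 102) = 2 × 3 × 13 × 17 × 23 = 30498.
Smallest N > 50 is LCM + 50 = 30498 + 50 = 30548.

30548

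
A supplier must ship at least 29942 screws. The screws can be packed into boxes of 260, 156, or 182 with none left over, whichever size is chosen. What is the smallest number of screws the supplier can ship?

The number of screws must be a common multiple of 260, 156, and 182, so a multiple of their LCM.
260 = 2^2 × 5 × 13
156 = 2^2 × 3 × 13
182 = 2 × 7 × 13
LCM(260, 156, 182) = 2^2 × 3 × 5 × 7 × 13 = 5460.
Smallest multiple of 5460 that is ≥ 29942: ⌈29942/5460⌉ × 5460 = 6 × 5460 = 32760.

32760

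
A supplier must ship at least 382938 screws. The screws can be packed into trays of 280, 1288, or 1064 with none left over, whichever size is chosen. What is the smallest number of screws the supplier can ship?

The number of screws must be a common multiple of 280, 1288, and 1064, so a multiple of their LCM.
280 = 2^3 × 5 × 7
1288 = 2^3 × 7 × 23
1064 = 2^3 × 7 × 19
LCM(280, 1288, 1064) = 2^3 × 5 × 7 × 19 × 23 = 122360.
Smallest multiple of 122360 that is ≥ 382938: ⌈382938/122360⌉ × 122360 = 4 × 122360 = 489440.

489440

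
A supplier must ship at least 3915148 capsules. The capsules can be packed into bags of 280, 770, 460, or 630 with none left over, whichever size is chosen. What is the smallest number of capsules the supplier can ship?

The number of capsules must be a common multiple of 280, 770, 460, and 630, so a multiple of their LCM.
280 = 2^3 × 5 × 7
770 = 2 × 5 × 7 × 11
460 = 2^2 × 5 × 23
630 = 2 × 3^2 × 5 × 7
LCM(280, 770, 460, 630) = 2^3 × 3^2 × 5 × 7 × 11 × 23 = 637560.
Smallest multiple of 637560 that is ≥ 3915148: ⌈3915148/637560⌉ × 637560 = 7 × 637560 = 4462920.

4462920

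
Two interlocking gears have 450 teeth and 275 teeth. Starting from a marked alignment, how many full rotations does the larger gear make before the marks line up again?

11 rotations

All finish a whole number of cycles simultaneously at t = LCM of the periods.
450 = 2 × 3^2 × 5^2
275 = 5^2 × 11
LCM(450, 275) = 2 × 3^2 × 5^2 × 11 = 4950.
Rotations for period 450: 4950 / 450 = 11.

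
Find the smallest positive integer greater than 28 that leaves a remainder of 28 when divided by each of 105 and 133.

N − 28 must be a common multiple of 105 and 133.
105 = 3 × 5 × 7
133 = 7 × 19
LCM(105, 133) = 3 × 5 × 7 × 19 = 1995.
Smallest N > 28 is LCM + 28 = 1995 + 28 = 2023.

2023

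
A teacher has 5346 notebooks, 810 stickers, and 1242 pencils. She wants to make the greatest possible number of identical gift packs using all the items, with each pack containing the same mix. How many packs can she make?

54 packs

The pack count must divide each quantity, so the greatest is gcd(5346, 810, 1242).
5346 = 2 × 3^5 × 11
810 = 2 × 3^4 × 5
1242 = 2 × 3^3 × 23
gcd(5346, 810, 1242) = 2 × 3^3 = 54.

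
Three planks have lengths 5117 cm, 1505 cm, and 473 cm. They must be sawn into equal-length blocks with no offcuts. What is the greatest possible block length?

43 cm

The block length must divide every plank, so the greatest is gcd(5117, 1505, 473).
5117 = 7 × 17 × 43
1505 = 5 × 7 × 43
473 = 11 × 43
gcd(5117, 1505, 473) = 43.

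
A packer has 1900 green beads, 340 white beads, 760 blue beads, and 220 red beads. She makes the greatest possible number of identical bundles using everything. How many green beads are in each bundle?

Number of bundles = gcd(1900, 340, 760, 220).
1900 = 2^2 × 5^2 × 19
340 = 2^2 × 5 × 17
760 = 2^3 × 5 × 19
220 = 2^2 × 5 × 11
gcd(1900, 340, 760, 220) = 2^2 × 5 = 20.
green beads per bundle = 1900 / 20 = 95.

95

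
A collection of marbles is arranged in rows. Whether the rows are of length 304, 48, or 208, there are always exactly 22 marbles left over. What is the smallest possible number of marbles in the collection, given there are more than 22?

N − 22 must be a common multiple of 304, 48, and 208.
304 = 2^4 × 19
48 = 2^4 × 3
208 = 2^4 × 13
LCM(304, 48, 208) = 2^4 × 3 × 13 × 19 = 11856.
Smallest N > 22 is LCM + 22 = 11856 + 22 = 11878.

11878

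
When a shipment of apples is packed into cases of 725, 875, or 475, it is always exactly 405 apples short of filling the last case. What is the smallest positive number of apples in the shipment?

Being 405 short of a full case of size k means N ≡ −405 (mod k), i.e. N + 405 is a multiple of each size.
725 = 5^2 × 29
875 = 5^3 × 7
475 = 5^2 × 19
LCM(725, 875, 475) = 5^3 × 7 × 19 × 29 = 482125.
Smallest positive N is 482125 − 405 = 481720.

481720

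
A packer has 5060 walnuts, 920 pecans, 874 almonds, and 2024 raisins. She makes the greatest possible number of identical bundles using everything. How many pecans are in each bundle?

Number of bundles = gcd(5060, 920, 874, 2024).
5060 = 2^2 × 5 × 11 × 23
920 = 2^3 × 5 × 23
874 = 2 × 19 × 23
2024 = 2^3 × 11 × 23
gcd(5060, 920, 874, 2024) = 2 × 23 = 46.
pecans per bundle = 920 / 46 = 20.

20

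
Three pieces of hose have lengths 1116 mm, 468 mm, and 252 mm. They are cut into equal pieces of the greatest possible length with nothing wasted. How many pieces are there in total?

51

Piece length = gcd(1116, 468, 252).
1116 = 2^2 × 3^2 × 31
468 = 2^2 × 3^2 × 13
252 = 2^2 × 3^2 × 7
gcd(1116, 468, 252) = 2^2 × 3^2 = 36.
Total pieces = 1116/36 + 468/36 + 252/36 = 31 + 13 + 7 = 51.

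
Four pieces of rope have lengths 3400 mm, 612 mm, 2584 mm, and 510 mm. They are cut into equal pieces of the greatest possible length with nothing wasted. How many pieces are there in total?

209

Piece length = gcd(3400, 612, 2584, 510).
3400 = 2^3 × 5^2 × 17
612 = 2^2 × 3^2 × 17
2584 = 2^3 × 17 × 19
510 = 2 × 3 × 5 × 17
gcd(3400, 612, 2584, 510) = 2 × 17 = 34.
Total pieces = 3400/34 + 612/34 + 2584/34 + 510/34 = 100 + 18 + 76 + 15 = 209.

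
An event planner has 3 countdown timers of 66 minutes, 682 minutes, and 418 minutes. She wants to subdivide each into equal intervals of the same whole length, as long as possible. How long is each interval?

22 minutes

The interval must divide each timer length; the longest such is the gcd.
66 = 2 × 3 × 11
682 = 2 × 11 × 31
418 = 2 × 11 × 19
gcd(66, 682, 418) = 2 × 11 = 22.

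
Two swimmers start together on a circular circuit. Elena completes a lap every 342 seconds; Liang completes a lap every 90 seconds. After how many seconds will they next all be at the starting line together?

1710 seconds

The first simultaneous occurrence is after LCM of the individual periods.
342 = 2 × 3^2 × 19
90 = 2 × 3^2 × 5
LCM(342, 90) = 2 × 3^2 × 5 × 19 = 1710.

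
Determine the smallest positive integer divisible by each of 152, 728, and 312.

41496

152 = 2^3 × 19
728 = 2^3 × 7 × 13
312 = 2^3 × 3 × 13
LCM(152, 728, 312) = 2^3 × 3 × 7 × 13 × 19 = 41496.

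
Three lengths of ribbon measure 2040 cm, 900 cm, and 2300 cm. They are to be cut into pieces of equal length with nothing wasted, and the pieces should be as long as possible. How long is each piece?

Each piece length must divide every original length, so the longest possible is gcd(2040, 900, 2300).
2040 = 2^3 × 3 × 5 × 17
900 = 2^2 × 3^2 × 5^2
2300 = 2^2 × 5^2 × 23
gcd(2040, 900, 2300) = 2^2 × 5 = 20.

20 cm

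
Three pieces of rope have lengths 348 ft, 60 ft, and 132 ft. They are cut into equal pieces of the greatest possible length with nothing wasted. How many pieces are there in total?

Piece length = gcd(348, 60, 132).
348 = 2^2 × 3 × 29
60 = 2^2 × 3 × 5
132 = 2^2 × 3 × 11
gcd(348, 60, 132) = 2^2 × 3 = 12.
Total pieces = 348/12 + 60/12 + 132/12 = 29 + 5 + 11 = 45.

45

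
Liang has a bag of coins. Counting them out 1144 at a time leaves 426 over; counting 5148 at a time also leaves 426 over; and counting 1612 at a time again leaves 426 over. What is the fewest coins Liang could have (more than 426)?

N − 426 must be a common multiple of 1144, 5148, and 1612.
1144 = 2^3 × 11 × 13
5148 = 2^2 × 3^2 × 11 × 13
1612 = 2^2 × 13 × 31
LCM(1144, 5148, 1612) = 2^3 × 3^2 × 11 × 13 × 31 = 319176.
Smallest N > 426 is LCM + 426 = 319176 + 426 = 319602.

319602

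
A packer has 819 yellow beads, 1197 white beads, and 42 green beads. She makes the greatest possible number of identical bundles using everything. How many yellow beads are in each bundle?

39

Number of bundles = gcd(819, 1197, 42).
819 = 3^2 × 7 × 13
1197 = 3^2 × 7 × 19
42 = 2 × 3 × 7
gcd(819, 1197, 42) = 3 × 7 = 21.
yellow beads per bundle = 819 / 21 = 39.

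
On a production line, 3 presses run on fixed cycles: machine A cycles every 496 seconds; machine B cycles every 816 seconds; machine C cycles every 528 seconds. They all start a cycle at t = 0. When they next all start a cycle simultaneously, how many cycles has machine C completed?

The first common completion time is the LCM of the periods.
496 = 2^4 × 31
816 = 2^4 × 3 × 17
528 = 2^4 × 3 × 11
LCM(496, 816, 528) = 2^4 × 3 × 11 × 17 × 31 = 278256.
Cycles for period 528: 278256 / 528 = 527.

527 cycles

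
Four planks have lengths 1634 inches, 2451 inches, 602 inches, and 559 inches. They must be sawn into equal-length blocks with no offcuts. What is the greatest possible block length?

43 inches

The block length must divide every plank, so the greatest is gcd(1634, 2451, 602, 559).
1634 = 2 × 19 × 43
2451 = 3 × 19 × 43
602 = 2 × 7 × 43
559 = 13 × 43
gcd(1634, 2451, 602, 559) = 43.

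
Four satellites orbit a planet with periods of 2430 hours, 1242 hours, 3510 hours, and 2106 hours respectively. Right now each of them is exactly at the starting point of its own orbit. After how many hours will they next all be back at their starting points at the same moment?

The first simultaneous occurrence is after LCM of the individual periods.
2430 = 2 × 3^5 × 5
1242 = 2 × 3^3 × 23
3510 = 2 × 3^3 × 5 × 13
2106 = 2 × 3^4 × 13
LCM(2430, 1242, 3510, 2106) = 2 × 3^5 × 5 × 13 × 23 = 726570.

726570 hours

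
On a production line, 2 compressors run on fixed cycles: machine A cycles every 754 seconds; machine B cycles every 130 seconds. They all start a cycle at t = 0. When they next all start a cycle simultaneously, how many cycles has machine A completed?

They are all back at their starting positions together after one LCM of the periods.
754 = 2 × 13 × 29
130 = 2 × 5 × 13
LCM(754, 130) = 2 × 5 × 13 × 29 = 3770.
Cycles for period 754: 3770 / 754 = 5.

5 cycles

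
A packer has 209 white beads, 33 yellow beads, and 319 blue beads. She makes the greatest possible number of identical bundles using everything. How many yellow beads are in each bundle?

Number of bundles = gcd(209, 33, 319).
209 = 11 × 19
33 = 3 × 11
319 = 11 × 29
gcd(209, 33, 319) = 11.
yellow beads per bundle = 33 / 11 = 3.

3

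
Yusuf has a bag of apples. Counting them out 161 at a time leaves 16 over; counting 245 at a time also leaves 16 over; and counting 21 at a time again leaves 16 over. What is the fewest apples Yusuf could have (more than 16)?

N − 16 must be a common multiple of 161, 245, and 21.
161 = 7 × 23
245 = 5 × 7^2
21 = 3 × 7
LCM(161, 245, 21) = 3 × 5 × 7^2 × 23 = 16905.
Smallest N > 16 is LCM + 16 = 16905 + 16 = 16921.

16921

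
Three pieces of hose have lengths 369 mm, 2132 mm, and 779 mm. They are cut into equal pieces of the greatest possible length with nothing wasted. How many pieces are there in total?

Piece length = gcd(369, 2132, 779).
369 = 3^2 × 41
2132 = 2^2 × 13 × 41
779 = 19 × 41
gcd(369, 2132, 779) = 41.
Total pieces = 369/41 + 2132/41 + 779/41 = 9 + 52 + 19 = 80.

80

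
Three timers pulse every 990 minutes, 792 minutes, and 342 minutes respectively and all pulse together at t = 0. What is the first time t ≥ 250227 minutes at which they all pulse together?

Joint pulses occur at multiples of LCM(990, 792, 342).
990 = 2 × 3^2 × 5 × 11
792 = 2^3 × 3^2 × 11
342 = 2 × 3^2 × 19
LCM(990, 792, 342) = 2^3 × 3^2 × 5 × 11 × 19 = 75240.
Smallest multiple of 75240 that is ≥ 250227: ⌈250227/75240⌉ × 75240 = 4 × 75240 = 300960.

300960 minutes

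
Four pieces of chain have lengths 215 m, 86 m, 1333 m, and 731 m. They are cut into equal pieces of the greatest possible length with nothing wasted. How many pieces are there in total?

Piece length = gcd(215, 86, 1333, 731).
215 = 5 × 43
86 = 2 × 43
1333 = 31 × 43
731 = 17 × 43
gcd(215, 86, 1333, 731) = 43.
Total pieces = 215/43 + 86/43 + 1333/43 + 731/43 = 5 + 2 + 31 + 17 = 55.

55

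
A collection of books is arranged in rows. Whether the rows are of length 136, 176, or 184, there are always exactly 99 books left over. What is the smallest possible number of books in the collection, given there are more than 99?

68915

N − 99 must be a common multiple of 136, 176, and 184.
136 = 2^3 × 17
176 = 2^4 × 11
184 = 2^3 × 23
LCM(136, 176, 184) = 2^4 × 11 × 17 × 23 = 68816.
Smallest N > 99 is LCM + 99 = 68816 + 99 = 68915.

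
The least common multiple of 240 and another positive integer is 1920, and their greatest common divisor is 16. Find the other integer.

gcd × lcm = product of the two integers, so the other integer is (16 × 1920) / 240 = 128.

128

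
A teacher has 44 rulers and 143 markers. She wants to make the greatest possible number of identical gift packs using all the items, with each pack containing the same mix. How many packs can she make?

The pack count must divide each quantity, so the greatest is gcd(44, 143).
44 = 2^2 × 11
143 = 11 × 13
gcd(44, 143) = 11.

11 packs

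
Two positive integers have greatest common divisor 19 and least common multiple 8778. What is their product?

166782

For any two positive integers, gcd × lcm = product = 19 × 8778 = 166782.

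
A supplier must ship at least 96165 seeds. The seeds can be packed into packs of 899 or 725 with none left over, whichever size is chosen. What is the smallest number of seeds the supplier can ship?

112375

The number of seeds must be a common multiple of 899 and 725, so a multiple of their LCM.
899 = 29 × 31
725 = 5^2 × 29
LCM(899, 725) = 5^2 × 29 × 31 = 22475.
Smallest multiple of 22475 that is ≥ 96165: ⌈96165/22475⌉ × 22475 = 5 × 22475 = 112375.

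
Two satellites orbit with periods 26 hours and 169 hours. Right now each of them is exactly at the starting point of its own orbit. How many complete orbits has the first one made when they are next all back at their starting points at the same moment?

13 orbits

They are all back at their starting positions together after one LCM of the periods.
26 = 2 × 13
169 = 13^2
LCM(26, 169) = 2 × 13^2 = 338.
Orbits for period 26: 338 / 26 = 13.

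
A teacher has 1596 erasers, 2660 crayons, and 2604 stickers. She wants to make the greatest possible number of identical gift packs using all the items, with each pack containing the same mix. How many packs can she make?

28 packs

The pack count must divide each quantity, so the greatest is gcd(1596, 2660, 2604).
1596 = 2^2 × 3 × 7 × 19
2660 = 2^2 × 5 × 7 × 19
2604 = 2^2 × 3 × 7 × 31
gcd(1596, 2660, 2604) = 2^2 × 7 = 28.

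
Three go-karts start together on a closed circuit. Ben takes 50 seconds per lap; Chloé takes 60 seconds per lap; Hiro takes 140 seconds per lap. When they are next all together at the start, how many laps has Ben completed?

They are all back at their starting positions together after one LCM of the periods.
50 = 2 × 5^2
60 = 2^2 × 3 × 5
140 = 2^2 × 5 × 7
LCM(50, 60, 140) = 2^2 × 3 × 5^2 × 7 = 2100.
Laps for period 50: 2100 / 50 = 42.

42 laps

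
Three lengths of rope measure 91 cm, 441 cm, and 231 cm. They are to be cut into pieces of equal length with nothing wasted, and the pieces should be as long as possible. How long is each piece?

7 cm

The greatest length dividing all of 91, 441, and 231 is their gcd.
91 = 7 × 13
441 = 3^2 × 7^2
231 = 3 × 7 × 11
gcd(91, 441, 231) = 7.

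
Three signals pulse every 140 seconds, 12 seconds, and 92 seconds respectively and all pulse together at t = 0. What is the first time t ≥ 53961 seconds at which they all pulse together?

57960 seconds

Joint pulses occur at multiples of LCM(140, 12, 92).
140 = 2^2 × 5 × 7
12 = 2^2 × 3
92 = 2^2 × 23
LCM(140, 12, 92) = 2^2 × 3 × 5 × 7 × 23 = 9660.
Smallest multiple of 9660 that is ≥ 53961: ⌈53961/9660⌉ × 9660 = 6 × 9660 = 57960.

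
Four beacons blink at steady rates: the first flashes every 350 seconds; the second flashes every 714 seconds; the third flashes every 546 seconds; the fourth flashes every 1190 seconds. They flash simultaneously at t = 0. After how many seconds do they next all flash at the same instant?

The first simultaneous occurrence is after LCM of the individual periods.
350 = 2 × 5^2 × 7
714 = 2 × 3 × 7 × 17
546 = 2 × 3 × 7 × 13
1190 = 2 × 5 × 7 × 17
LCM(350, 714, 546, 1190) = 2 × 3 × 5^2 × 7 × 13 × 17 = 232050.

232050 seconds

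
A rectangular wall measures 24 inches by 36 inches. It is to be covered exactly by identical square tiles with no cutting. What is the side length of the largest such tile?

The tile side must divide both 24 and 36, so the largest is their gcd.
24 = 2^3 × 3
36 = 2^2 × 3^2
gcd(24, 36) = 2^2 × 3 = 12.

12 inches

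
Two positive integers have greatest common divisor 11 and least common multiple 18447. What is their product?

For any two positive integers, gcd × lcm = product = 11 × 18447 = 202917.

202917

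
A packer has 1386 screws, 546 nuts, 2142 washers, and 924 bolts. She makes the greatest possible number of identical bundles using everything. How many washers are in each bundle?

51

Number of bundles = gcd(1386, 546, 2142, 924).
1386 = 2 × 3^2 × 7 × 11
546 = 2 × 3 × 7 × 13
2142 = 2 × 3^2 × 7 × 17
924 = 2^2 × 3 × 7 × 11
gcd(1386, 546, 2142, 924) = 2 × 3 × 7 = 42.
washers per bundle = 2142 / 42 = 51.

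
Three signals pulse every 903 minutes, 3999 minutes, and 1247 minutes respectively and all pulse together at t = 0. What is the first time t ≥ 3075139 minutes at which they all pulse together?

Joint pulses occur at multiples of LCM(903, 3999, 1247).
903 = 3 × 7 × 43
3999 = 3 × 31 × 43
1247 = 29 × 43
LCM(903, 3999, 1247) = 3 × 7 × 29 × 31 × 43 = 811797.
Smallest multiple of 811797 that is ≥ 3075139: ⌈3075139/811797⌉ × 811797 = 4 × 811797 = 3247188.

3247188 minutes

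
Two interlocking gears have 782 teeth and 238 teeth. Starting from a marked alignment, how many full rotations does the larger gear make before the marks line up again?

They are all back at their starting positions together after one LCM of the periods.
782 = 2 × 17 × 23
238 = 2 × 7 × 17
LCM(782, 238) = 2 × 7 × 17 × 23 = 5474.
Rotations for period 782: 5474 / 782 = 7.

7 rotations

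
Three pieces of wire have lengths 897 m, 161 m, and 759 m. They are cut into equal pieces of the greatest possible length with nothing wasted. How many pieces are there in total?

79

Piece length = gcd(897, 161, 759).
897 = 3 × 13 × 23
161 = 7 × 23
759 = 3 × 11 × 23
gcd(897, 161, 759) = 23.
Total pieces = 897/23 + 161/23 + 759/23 = 39 + 7 + 33 = 79.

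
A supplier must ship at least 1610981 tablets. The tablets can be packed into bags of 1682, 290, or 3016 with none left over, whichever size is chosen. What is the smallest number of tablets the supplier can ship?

The number of tablets must be a common multiple of 1682, 290, and 3016, so a multiple of their LCM.
1682 = 2 × 29^2
290 = 2 × 5 × 29
3016 = 2^3 × 13 × 29
LCM(1682, 290, 3016) = 2^3 × 5 × 13 × 29^2 = 437320.
Smallest multiple of 437320 that is ≥ 1610981: ⌈1610981/437320⌉ × 437320 = 4 × 437320 = 1749280.

1749280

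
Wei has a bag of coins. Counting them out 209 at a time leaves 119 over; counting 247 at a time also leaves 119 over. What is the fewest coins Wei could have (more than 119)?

2836

N − 119 must be a common multiple of 209 and 247.
209 = 11 × 19
247 = 13 × 19
LCM(209, 247) = 11 × 13 × 19 = 2717.
Smallest N > 119 is LCM + 119 = 2717 + 119 = 2836.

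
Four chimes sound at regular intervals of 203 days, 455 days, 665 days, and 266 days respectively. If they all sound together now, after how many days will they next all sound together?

We need the least common multiple of the intervals.
203 = 7 × 29
455 = 5 × 7 × 13
665 = 5 × 7 × 19
266 = 2 × 7 × 19
LCM(203, 455, 665, 266) = 2 × 5 × 7 × 13 × 19 × 29 = 501410.

501410 days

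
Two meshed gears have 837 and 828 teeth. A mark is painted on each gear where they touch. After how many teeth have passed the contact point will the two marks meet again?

77004 teeth

We need the least common multiple of the intervals.
837 = 3^3 × 31
828 = 2^2 × 3^2 × 23
LCM(837, 828) = 2^2 × 3^3 × 23 × 31 = 77004.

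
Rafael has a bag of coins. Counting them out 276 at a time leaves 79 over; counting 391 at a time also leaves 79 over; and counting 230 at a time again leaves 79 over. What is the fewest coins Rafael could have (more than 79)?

23539

N − 79 must be a common multiple of 276, 391, and 230.
276 = 2^2 × 3 × 23
391 = 17 × 23
230 = 2 × 5 × 23
LCM(276, 391, 230) = 2^2 × 3 × 5 × 17 × 23 = 23460.
Smallest N > 79 is LCM + 79 = 23460 + 79 = 23539.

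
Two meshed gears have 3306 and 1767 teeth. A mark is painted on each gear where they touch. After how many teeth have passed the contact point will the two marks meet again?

We need the least common multiple of the intervals.
3306 = 2 × 3 × 19 × 29
1767 = 3 × 19 × 31
LCM(3306, 1767) = 2 × 3 × 19 × 29 × 31 = 102486.

102486 teeth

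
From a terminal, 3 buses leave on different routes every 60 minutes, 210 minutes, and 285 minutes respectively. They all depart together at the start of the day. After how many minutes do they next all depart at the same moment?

They coincide at every common multiple of the periods; the first is the LCM.
60 = 2^2 × 3 × 5
210 = 2 × 3 × 5 × 7
285 = 3 × 5 × 19
LCM(60, 210, 285) = 2^2 × 3 × 5 × 7 × 19 = 7980.

7980 minutes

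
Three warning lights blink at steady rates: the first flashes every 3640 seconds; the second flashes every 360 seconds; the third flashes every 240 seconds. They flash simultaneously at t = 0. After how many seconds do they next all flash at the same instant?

They coincide at every common multiple of the periods; the first is the LCM.
3640 = 2^3 × 5 × 7 × 13
360 = 2^3 × 3^2 × 5
240 = 2^4 × 3 × 5
LCM(3640, 360, 240) = 2^4 × 3^2 × 5 × 7 × 13 = 65520.

65520 seconds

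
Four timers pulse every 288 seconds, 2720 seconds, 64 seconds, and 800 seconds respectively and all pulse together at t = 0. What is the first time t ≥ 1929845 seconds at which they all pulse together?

1958400 seconds

Joint pulses occur at multiples of LCM(288, 2720, 64, 800).
288 = 2^5 × 3^2
2720 = 2^5 × 5 × 17
64 = 2^6
800 = 2^5 × 5^2
LCM(288, 2720, 64, 800) = 2^6 × 3^2 × 5^2 × 17 = 244800.
Smallest multiple of 244800 that is ≥ 1929845: ⌈1929845/244800⌉ × 244800 = 8 × 244800 = 1958400.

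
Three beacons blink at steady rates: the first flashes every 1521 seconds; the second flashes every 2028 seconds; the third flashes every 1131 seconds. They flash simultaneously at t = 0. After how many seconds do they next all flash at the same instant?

176436 seconds

We need the least common multiple of the intervals.
1521 = 3^2 × 13^2
2028 = 2^2 × 3 × 13^2
1131 = 3 × 13 × 29
LCM(1521, 2028, 1131) = 2^2 × 3^2 × 13^2 × 29 = 176436.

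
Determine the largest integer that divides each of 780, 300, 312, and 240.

12

780 = 2^2 × 3 × 5 × 13
300 = 2^2 × 3 × 5^2
312 = 2^3 × 3 × 13
240 = 2^4 × 3 × 5
gcd(780, 300, 312, 240) = 2^2 × 3 = 12.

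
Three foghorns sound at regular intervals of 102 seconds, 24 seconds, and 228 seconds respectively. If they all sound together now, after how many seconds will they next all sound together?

The first simultaneous occurrence is after LCM of the individual periods.
102 = 2 × 3 × 17
24 = 2^3 × 3
228 = 2^2 × 3 × 19
LCM(102, 24, 228) = 2^3 × 3 × 17 × 19 = 7752.

7752 seconds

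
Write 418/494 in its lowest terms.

418 = 2 × 11 × 19
494 = 2 × 13 × 19
gcd(418, 494) = 2 × 19 = 38.
Divide numerator and denominator by 38: 418/494 = 11/13.

11/13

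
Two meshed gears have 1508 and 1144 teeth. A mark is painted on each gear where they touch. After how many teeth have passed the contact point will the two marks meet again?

33176 teeth

We need the least common multiple of the intervals.
1508 = 2^2 × 13 × 29
1144 = 2^3 × 11 × 13
LCM(1508, 1144) = 2^3 × 11 × 13 × 29 = 33176.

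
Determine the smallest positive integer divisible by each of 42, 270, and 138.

42 = 2 × 3 × 7
270 = 2 × 3^3 × 5
138 = 2 × 3 × 23
LCM(42, 270, 138) = 2 × 3^3 × 5 × 7 × 23 = 43470.

43470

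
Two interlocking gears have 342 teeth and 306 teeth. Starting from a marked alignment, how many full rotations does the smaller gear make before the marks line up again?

All finish a whole number of cycles simultaneously at t = LCM of the periods.
342 = 2 × 3^2 × 19
306 = 2 × 3^2 × 17
LCM(342, 306) = 2 × 3^2 × 17 × 19 = 5814.
Rotations for period 306: 5814 / 306 = 19.

19 rotations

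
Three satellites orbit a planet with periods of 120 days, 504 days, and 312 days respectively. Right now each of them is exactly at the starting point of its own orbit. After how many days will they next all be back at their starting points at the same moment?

32760 days

We need the least common multiple of the intervals.
120 = 2^3 × 3 × 5
504 = 2^3 × 3^2 × 7
312 = 2^3 × 3 × 13
LCM(120, 504, 312) = 2^3 × 3^2 × 5 × 7 × 13 = 32760.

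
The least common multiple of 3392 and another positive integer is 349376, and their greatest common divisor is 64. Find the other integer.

gcd × lcm = product of the two integers, so the other integer is (64 × 349376) / 3392 = 6592.

6592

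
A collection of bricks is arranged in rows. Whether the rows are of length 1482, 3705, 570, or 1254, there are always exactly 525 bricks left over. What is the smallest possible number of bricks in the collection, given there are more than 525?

82035

N − 525 must be a common multiple of 1482, 3705, 570, and 1254.
1482 = 2 × 3 × 13 × 19
3705 = 3 × 5 × 13 × 19
570 = 2 × 3 × 5 × 19
1254 = 2 × 3 × 11 × 19
LCM(1482, 3705, 570, 1254) = 2 × 3 × 5 × 11 × 13 × 19 = 81510.
Smallest N > 525 is LCM + 525 = 81510 + 525 = 82035.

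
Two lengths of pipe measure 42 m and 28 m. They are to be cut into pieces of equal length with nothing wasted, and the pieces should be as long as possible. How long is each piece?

14 m

Each piece length must divide every original length, so the longest possible is gcd(42, 28).
42 = 2 × 3 × 7
28 = 2^2 × 7
gcd(42, 28) = 2 × 7 = 14.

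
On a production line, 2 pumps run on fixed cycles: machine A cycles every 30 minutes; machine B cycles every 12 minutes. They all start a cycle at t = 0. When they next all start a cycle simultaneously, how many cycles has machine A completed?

2 cycles

All finish a whole number of cycles simultaneously at t = LCM of the periods.
30 = 2 × 3 × 5
12 = 2^2 × 3
LCM(30, 12) = 2^2 × 3 × 5 = 60.
Cycles for period 30: 60 / 30 = 2.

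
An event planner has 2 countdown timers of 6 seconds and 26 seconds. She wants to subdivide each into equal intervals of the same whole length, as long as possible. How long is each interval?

2 seconds

The interval must divide each timer length; the longest such is the gcd.
6 = 2 × 3
26 = 2 × 13
gcd(6, 26) = 2.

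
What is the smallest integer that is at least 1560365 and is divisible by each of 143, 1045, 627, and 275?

1630200

The integer must be a common multiple of 143, 1045, 627, and 275, so a multiple of their LCM.
143 = 11 × 13
1045 = 5 × 11 × 19
627 = 3 × 11 × 19
275 = 5^2 × 11
LCM(143, 1045, 627, 275) = 3 × 5^2 × 11 × 13 × 19 = 203775.
Smallest multiple of 203775 that is ≥ 1560365: ⌈1560365/203775⌉ × 203775 = 8 × 203775 = 1630200.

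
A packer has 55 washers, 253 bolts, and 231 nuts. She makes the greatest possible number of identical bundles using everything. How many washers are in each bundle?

Number of bundles = gcd(55, 253, 231).
55 = 5 × 11
253 = 11 × 23
231 = 3 × 7 × 11
gcd(55, 253, 231) = 11.
washers per bundle = 55 / 11 = 5.

5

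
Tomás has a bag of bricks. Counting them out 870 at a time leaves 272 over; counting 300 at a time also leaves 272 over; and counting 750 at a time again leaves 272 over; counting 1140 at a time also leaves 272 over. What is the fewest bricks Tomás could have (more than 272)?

826772

N − 272 must be a common multiple of 870, 300, 750, and 1140.
870 = 2 × 3 × 5 × 29
300 = 2^2 × 3 × 5^2
750 = 2 × 3 × 5^3
1140 = 2^2 × 3 × 5 × 19
LCM(870, 300, 750, 1140) = 2^2 × 3 × 5^3 × 19 × 29 = 826500.
Smallest N > 272 is LCM + 272 = 826500 + 272 = 826772.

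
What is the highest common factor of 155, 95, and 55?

5

155 = 5 × 31
95 = 5 × 19
55 = 5 × 11
gcd(155, 95, 55) = 5.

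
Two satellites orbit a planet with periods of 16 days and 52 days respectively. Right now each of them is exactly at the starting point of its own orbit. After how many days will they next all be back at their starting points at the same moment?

208 days

The first simultaneous occurrence is after LCM of the individual periods.
16 = 2^4
52 = 2^2 × 13
LCM(16, 52) = 2^4 × 13 = 208.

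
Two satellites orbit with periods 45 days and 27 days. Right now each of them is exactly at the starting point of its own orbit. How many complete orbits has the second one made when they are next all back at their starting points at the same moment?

5 orbits

All finish a whole number of cycles simultaneously at t = LCM of the periods.
45 = 3^2 × 5
27 = 3^3
LCM(45, 27) = 3^3 × 5 = 135.
Orbits for period 27: 135 / 27 = 5.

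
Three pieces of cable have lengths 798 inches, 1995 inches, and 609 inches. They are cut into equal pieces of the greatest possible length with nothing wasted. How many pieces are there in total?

162

Piece length = gcd(798, 1995, 609).
798 = 2 × 3 × 7 × 19
1995 = 3 × 5 × 7 × 19
609 = 3 × 7 × 29
gcd(798, 1995, 609) = 3 × 7 = 21.
Total pieces = 798/21 + 1995/21 + 609/21 = 38 + 95 + 29 = 162.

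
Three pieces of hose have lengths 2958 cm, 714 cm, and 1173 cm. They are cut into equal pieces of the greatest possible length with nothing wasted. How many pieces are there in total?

Piece length = gcd(2958, 714, 1173).
2958 = 2 × 3 × 17 × 29
714 = 2 × 3 × 7 × 17
1173 = 3 × 17 × 23
gcd(2958, 714, 1173) = 3 × 17 = 51.
Total pieces = 2958/51 + 714/51 + 1173/51 = 58 + 14 + 23 = 95.

95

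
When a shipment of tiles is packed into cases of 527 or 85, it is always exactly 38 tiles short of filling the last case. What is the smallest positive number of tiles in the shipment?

2597

Being 38 short of a full case of size k means N ≡ −38 (mod k), i.e. N + 38 is a multiple of each size.
527 = 17 × 31
85 = 5 × 17
LCM(527, 85) = 5 × 17 × 31 = 2635.
Smallest positive N is 2635 − 38 = 2597.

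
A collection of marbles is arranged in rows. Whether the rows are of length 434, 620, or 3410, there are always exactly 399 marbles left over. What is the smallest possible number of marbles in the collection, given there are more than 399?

N − 399 must be a common multiple of 434, 620, and 3410.
434 = 2 × 7 × 31
620 = 2^2 × 5 × 31
3410 = 2 × 5 × 11 × 31
LCM(434, 620, 3410) = 2^2 × 5 × 7 × 11 × 31 = 47740.
Smallest N > 399 is LCM + 399 = 47740 + 399 = 48139.

48139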